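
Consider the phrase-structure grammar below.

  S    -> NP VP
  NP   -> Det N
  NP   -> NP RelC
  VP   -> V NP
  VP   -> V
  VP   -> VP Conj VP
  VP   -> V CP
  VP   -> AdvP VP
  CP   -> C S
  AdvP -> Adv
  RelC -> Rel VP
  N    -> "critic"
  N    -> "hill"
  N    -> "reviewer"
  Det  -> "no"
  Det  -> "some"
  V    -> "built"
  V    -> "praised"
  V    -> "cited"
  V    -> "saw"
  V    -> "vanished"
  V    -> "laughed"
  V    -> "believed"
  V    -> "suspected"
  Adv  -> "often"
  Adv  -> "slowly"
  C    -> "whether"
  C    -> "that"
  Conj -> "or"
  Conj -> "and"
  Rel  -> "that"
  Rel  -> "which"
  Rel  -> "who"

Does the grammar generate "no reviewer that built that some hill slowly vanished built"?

[S [NP [NP [Det no] [N reviewer]] [RelC [Rel that] [VP [V built] [CP [C that] [S [NP [Det some] [N hill]] [VP [AdvP [Adv slowly]] [VP [V vanished]]]]]]]] [VP [V built]]]
Each bracket corresponds to one application of a listed rule, so the string is derivable from S.

Grammatical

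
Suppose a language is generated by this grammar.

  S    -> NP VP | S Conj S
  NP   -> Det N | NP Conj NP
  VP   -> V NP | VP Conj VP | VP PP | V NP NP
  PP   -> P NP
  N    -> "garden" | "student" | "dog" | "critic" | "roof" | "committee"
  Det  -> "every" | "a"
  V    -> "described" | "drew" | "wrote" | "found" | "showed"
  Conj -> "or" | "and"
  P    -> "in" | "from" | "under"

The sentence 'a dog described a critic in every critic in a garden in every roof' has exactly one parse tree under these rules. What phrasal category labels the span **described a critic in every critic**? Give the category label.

[S [NP [Det a] [N dog]] [VP [VP [VP [VP [V described] [NP [Det a] [N critic]]] [PP [P in] [NP [Det every] [N critic]]]] [PP [P in] [NP [Det a] [N garden]]]] [PP [P in] [NP [Det every] [N roof]]]]]
The span 'described a critic in every critic' is the VP node built by VP → VP PP.

VP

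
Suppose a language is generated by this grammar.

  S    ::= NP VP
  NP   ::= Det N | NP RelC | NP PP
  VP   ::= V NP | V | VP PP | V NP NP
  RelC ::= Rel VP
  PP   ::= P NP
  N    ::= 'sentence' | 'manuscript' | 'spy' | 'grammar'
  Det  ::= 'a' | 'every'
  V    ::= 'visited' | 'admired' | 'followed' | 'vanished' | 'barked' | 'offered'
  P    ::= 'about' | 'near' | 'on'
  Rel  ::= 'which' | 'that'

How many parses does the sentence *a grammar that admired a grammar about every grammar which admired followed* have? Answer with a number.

Two of the 7 distinct bracketings:
[S [NP [NP [Det a] [N grammar]] [RelC [Rel that] [VP [V admired] [NP [NP [NP [Det a] [N grammar]] [PP [P about] [NP [Det every] [N grammar]]]] [RelC [Rel which] [VP [V admired]]]]]]] [VP [V followed]]]
[S [NP [NP [Det a] [N grammar]] [RelC [Rel that] [VP [V admired] [NP [NP [Det a] [N grammar]] [PP [P about] [NP [NP [Det every] [N grammar]] [RelC [Rel which] [VP [V admired]]]]]]]]] [VP [V followed]]]
The trees differ in how a recursive rule is bracketed over the same span.

7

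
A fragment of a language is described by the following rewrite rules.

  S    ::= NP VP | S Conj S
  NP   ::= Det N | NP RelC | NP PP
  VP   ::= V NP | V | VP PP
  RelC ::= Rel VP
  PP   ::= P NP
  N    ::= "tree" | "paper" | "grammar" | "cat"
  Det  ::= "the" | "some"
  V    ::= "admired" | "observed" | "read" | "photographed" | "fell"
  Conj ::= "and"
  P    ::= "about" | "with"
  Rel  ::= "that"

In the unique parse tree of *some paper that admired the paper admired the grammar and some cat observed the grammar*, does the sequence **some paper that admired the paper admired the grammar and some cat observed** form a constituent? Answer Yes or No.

No

[S [S [NP [NP [Det some] [N paper]] [RelC [Rel that] [VP [V admired] [NP [Det the] [N paper]]]]] [VP [V admired] [NP [Det the] [N grammar]]]] [Conj and] [S [NP [Det some] [N cat]] [VP [V observed] [NP [Det the] [N grammar]]]]]
The smallest constituent containing 'some paper that admired the paper admired the grammar and some cat observed' is the S spanning 'some paper that admired the paper admired the grammar and some cat observed the grammar'; no single node in the tree dominates exactly the given words.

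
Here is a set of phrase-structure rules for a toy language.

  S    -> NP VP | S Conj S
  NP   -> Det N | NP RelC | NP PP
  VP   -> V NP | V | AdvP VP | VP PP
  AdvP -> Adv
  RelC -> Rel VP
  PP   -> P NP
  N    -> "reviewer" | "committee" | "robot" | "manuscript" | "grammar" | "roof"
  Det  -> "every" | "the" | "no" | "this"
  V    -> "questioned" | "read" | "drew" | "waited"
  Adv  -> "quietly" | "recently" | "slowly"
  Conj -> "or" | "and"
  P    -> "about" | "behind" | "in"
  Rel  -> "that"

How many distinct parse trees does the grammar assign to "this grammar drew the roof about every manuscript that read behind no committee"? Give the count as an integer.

10

Two of the 10 distinct bracketings:
[S [NP [Det this] [N grammar]] [VP [V drew] [NP [NP [NP [Det the] [N roof]] [PP [P about] [NP [Det every] [N manuscript]]]] [RelC [Rel that] [VP [VP [V read]] [PP [P behind] [NP [Det no] [N committee]]]]]]]]
[S [NP [Det this] [N grammar]] [VP [V drew] [NP [NP [Det the] [N roof]] [PP [P about] [NP [NP [Det every] [N manuscript]] [RelC [Rel that] [VP [VP [V read]] [PP [P behind] [NP [Det no] [N committee]]]]]]]]]]
The trees differ in how a recursive rule is bracketed over the same span.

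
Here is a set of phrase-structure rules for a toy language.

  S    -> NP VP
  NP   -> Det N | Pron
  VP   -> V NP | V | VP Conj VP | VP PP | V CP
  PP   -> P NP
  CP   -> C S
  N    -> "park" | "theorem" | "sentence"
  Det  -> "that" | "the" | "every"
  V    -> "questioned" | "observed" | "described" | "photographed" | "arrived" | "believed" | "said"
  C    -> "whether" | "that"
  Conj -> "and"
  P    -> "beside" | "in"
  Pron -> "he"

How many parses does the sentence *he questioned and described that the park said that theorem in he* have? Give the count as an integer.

Two of the 3 distinct bracketings:
[S [NP [Pron he]] [VP [VP [V questioned]] [Conj and] [VP [VP [V described] [CP [C that] [S [NP [Det the] [N park]] [VP [V said] [NP [Det that] [N theorem]]]]]] [PP [P in] [NP [Pron he]]]]]]
[S [NP [Pron he]] [VP [VP [V questioned]] [Conj and] [VP [V described] [CP [C that] [S [NP [Det the] [N park]] [VP [VP [V said] [NP [Det that] [N theorem]]] [PP [P in] [NP [Pron he]]]]]]]]]
The trees differ in how a recursive rule is bracketed over the same span.

3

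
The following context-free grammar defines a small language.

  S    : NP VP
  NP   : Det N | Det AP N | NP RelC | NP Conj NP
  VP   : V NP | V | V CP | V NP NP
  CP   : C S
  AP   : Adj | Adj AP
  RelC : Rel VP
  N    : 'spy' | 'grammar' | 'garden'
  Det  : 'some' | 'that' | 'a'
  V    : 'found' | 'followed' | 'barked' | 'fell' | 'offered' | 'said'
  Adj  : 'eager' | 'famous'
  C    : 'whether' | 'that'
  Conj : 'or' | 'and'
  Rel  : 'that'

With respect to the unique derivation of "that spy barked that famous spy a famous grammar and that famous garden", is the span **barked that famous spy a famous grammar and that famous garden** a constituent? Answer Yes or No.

Yes

[S [NP [Det that] [N spy]] [VP [V barked] [NP [Det that] [AP [Adj famous]] [N spy]] [NP [NP [Det a] [AP [Adj famous]] [N grammar]] [Conj and] [NP [Det that] [AP [Adj famous]] [N garden]]]]]
The words 'barked that famous spy a famous grammar and that famous garden' are exhaustively dominated by a single VP node (built by VP → V NP NP), so they form a constituent.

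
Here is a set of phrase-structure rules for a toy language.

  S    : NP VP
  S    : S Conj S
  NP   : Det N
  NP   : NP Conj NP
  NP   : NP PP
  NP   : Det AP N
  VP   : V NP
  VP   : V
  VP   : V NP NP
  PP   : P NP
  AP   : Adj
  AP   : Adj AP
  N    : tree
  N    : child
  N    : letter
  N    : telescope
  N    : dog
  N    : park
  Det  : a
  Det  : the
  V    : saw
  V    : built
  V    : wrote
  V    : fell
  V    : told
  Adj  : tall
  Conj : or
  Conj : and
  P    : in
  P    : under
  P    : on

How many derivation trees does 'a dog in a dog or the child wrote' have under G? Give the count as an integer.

The two bracketings:
[S [NP [NP [NP [Det a] [N dog]] [PP [P in] [NP [Det a] [N dog]]]] [Conj or] [NP [Det the] [N child]]] [VP [V wrote]]]
[S [NP [NP [Det a] [N dog]] [PP [P in] [NP [NP [Det a] [N dog]] [Conj or] [NP [Det the] [N child]]]]] [VP [V wrote]]]
The trees differ in how a recursive rule is bracketed over the same span.

2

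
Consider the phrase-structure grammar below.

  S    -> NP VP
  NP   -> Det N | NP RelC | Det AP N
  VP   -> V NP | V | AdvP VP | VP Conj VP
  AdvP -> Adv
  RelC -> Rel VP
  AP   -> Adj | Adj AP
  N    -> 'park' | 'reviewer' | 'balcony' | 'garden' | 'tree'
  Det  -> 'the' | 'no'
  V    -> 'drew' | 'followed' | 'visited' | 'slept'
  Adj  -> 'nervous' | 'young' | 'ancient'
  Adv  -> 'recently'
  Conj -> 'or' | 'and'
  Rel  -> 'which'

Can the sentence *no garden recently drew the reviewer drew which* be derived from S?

For S → NP VP, the only prefix that parses as NP is 'no garden', but the remainder 'recently drew the reviewer drew which' is not a VP under these rules.

Ungrammatical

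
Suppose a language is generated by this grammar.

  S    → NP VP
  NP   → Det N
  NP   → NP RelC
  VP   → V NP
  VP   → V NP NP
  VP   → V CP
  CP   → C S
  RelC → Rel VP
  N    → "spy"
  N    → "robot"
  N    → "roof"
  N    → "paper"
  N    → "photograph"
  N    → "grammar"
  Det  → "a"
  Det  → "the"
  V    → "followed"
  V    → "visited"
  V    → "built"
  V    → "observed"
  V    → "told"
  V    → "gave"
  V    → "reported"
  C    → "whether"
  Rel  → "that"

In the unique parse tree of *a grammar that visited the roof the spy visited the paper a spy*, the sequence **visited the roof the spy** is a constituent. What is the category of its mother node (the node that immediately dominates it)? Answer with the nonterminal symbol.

S
  NP
    NP
      Det: a
      N: grammar
    RelC
      Rel: that
      VP
        V: visited
        NP
          Det: the
          N: roof
        NP
          Det: the
          N: spy
  VP
    V: visited
    NP
      Det: the
      N: paper
    NP
      Det: a
      N: spy
The span 'visited the roof the spy' is the VP node built by VP → V NP NP.
Its mother is the RelC built by RelC → Rel VP.

RelC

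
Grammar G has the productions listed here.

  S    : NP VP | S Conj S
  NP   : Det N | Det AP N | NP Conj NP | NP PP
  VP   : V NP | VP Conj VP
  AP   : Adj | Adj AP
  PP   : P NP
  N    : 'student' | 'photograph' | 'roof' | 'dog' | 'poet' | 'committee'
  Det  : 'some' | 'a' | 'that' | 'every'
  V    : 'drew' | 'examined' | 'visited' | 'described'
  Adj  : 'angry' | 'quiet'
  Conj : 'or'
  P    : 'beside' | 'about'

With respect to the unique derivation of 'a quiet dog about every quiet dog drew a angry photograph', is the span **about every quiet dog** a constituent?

[S [NP [NP [Det a] [AP [Adj quiet]] [N dog]] [PP [P about] [NP [Det every] [AP [Adj quiet]] [N dog]]]] [VP [V drew] [NP [Det a] [AP [Adj angry]] [N photograph]]]]
The words 'about every quiet dog' are exhaustively dominated by a single PP node (built by PP → P NP), so they form a constituent.

Yes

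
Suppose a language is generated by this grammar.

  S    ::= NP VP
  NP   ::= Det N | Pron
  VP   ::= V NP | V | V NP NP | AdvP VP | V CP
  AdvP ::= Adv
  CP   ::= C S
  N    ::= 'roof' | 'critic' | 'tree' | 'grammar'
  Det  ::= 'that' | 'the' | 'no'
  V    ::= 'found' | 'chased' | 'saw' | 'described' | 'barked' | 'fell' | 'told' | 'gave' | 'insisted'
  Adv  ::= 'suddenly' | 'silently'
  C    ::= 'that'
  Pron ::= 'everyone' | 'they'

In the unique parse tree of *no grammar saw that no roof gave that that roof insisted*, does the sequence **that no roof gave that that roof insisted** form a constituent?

Yes

[S [NP [Det no] [N grammar]] [VP [V saw] [CP [C that] [S [NP [Det no] [N roof]] [VP [V gave] [CP [C that] [S [NP [Det that] [N roof]] [VP [V insisted]]]]]]]]]
The words 'that no roof gave that that roof insisted' are exhaustively dominated by a single CP node (built by CP → C S), so they form a constituent.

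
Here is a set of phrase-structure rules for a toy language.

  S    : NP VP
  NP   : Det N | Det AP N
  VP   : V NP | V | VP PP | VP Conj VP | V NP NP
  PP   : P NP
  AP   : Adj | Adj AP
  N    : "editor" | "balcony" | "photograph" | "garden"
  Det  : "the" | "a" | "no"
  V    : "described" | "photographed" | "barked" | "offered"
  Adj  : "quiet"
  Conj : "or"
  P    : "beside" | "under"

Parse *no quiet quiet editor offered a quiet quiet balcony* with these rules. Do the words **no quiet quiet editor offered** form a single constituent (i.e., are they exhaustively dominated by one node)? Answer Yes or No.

No

[S [NP [Det no] [AP [Adj quiet] [AP [Adj quiet]]] [N editor]] [VP [V offered] [NP [Det a] [AP [Adj quiet] [AP [Adj quiet]]] [N balcony]]]]
The smallest constituent containing 'no quiet quiet editor offered' is the S spanning 'no quiet quiet editor offered a quiet quiet balcony'; no single node in the tree dominates exactly the given words.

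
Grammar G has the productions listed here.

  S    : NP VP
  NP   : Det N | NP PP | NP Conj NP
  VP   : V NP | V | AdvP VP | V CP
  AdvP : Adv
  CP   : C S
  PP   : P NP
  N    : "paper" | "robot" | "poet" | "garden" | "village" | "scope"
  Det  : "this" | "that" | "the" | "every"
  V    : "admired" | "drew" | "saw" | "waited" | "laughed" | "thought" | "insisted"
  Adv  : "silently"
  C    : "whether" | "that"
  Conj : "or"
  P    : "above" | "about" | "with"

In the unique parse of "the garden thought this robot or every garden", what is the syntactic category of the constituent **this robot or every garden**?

[S [NP [Det the] [N garden]] [VP [V thought] [NP [NP [Det this] [N robot]] [Conj or] [NP [Det every] [N garden]]]]]
The span 'this robot or every garden' is the NP node built by NP → NP Conj NP.

NP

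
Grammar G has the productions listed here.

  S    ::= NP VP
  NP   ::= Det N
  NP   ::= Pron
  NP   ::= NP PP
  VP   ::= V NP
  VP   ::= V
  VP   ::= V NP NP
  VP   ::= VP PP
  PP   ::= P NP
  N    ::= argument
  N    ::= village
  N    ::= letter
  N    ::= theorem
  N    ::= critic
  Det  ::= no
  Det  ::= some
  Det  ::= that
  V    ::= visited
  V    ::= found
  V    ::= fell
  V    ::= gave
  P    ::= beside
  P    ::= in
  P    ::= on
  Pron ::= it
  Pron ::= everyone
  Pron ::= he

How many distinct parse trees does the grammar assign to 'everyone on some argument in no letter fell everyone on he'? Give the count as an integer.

4

Two of the 4 distinct bracketings:
[S [NP [NP [Pron everyone]] [PP [P on] [NP [NP [Det some] [N argument]] [PP [P in] [NP [Det no] [N letter]]]]]] [VP [V fell] [NP [NP [Pron everyone]] [PP [P on] [NP [Pron he]]]]]]
[S [NP [NP [Pron everyone]] [PP [P on] [NP [NP [Det some] [N argument]] [PP [P in] [NP [Det no] [N letter]]]]]] [VP [VP [V fell] [NP [Pron everyone]]] [PP [P on] [NP [Pron he]]]]]
The difference turns on whether VP → VP PP is used at the relevant span, versus an alternative expansion of VP.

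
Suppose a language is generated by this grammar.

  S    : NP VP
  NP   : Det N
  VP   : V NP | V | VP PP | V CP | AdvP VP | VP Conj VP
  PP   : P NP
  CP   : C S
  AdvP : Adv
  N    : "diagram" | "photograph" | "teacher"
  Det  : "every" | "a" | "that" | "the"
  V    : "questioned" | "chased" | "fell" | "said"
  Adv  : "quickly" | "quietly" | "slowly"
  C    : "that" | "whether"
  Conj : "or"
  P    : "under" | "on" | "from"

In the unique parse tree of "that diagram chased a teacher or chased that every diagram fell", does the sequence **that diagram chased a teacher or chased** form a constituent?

[S [NP [Det that] [N diagram]] [VP [VP [V chased] [NP [Det a] [N teacher]]] [Conj or] [VP [V chased] [CP [C that] [S [NP [Det every] [N diagram]] [VP [V fell]]]]]]]
The smallest constituent containing 'that diagram chased a teacher or chased' is the S spanning 'that diagram chased a teacher or chased that every diagram fell'; no single node in the tree dominates exactly the given words.

No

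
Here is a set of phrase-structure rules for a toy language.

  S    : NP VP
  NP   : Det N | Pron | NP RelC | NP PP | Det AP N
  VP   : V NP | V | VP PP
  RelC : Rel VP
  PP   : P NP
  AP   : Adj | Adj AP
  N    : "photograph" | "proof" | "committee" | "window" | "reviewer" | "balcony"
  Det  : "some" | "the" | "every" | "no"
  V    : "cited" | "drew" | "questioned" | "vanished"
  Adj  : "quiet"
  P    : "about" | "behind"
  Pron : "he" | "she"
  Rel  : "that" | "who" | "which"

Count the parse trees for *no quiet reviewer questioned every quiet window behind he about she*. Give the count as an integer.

5

Two of the 5 distinct bracketings:
[S [NP [Det no] [AP [Adj quiet]] [N reviewer]] [VP [V questioned] [NP [NP [Det every] [AP [Adj quiet]] [N window]] [PP [P behind] [NP [NP [Pron he]] [PP [P about] [NP [Pron she]]]]]]]]
[S [NP [Det no] [AP [Adj quiet]] [N reviewer]] [VP [V questioned] [NP [NP [NP [Det every] [AP [Adj quiet]] [N window]] [PP [P behind] [NP [Pron he]]]] [PP [P about] [NP [Pron she]]]]]]
The trees differ in how a recursive rule is bracketed over the same span.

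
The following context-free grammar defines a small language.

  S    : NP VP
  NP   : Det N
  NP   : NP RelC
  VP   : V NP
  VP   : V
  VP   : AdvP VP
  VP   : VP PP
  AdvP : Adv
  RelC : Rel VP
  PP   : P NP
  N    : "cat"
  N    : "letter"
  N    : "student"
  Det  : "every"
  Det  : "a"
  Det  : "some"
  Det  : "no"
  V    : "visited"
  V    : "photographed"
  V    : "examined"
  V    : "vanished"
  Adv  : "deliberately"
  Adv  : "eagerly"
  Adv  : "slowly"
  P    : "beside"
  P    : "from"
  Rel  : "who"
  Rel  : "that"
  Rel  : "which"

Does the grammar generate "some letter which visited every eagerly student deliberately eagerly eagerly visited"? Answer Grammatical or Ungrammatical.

Ungrammatical

A Det word can never sit immediately before an Adv word in any string this grammar generates, so the substring 'every eagerly' rules out a derivation.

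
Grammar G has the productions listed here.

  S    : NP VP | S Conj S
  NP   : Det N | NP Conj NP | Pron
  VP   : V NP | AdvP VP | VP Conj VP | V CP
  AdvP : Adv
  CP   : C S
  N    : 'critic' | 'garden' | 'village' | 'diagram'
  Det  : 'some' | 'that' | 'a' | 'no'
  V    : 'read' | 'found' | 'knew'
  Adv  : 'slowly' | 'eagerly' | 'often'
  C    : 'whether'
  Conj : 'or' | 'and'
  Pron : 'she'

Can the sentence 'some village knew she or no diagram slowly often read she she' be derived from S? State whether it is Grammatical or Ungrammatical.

A Pron word can never sit immediately before a Pron word in any string this grammar generates, so the substring 'she she' rules out a derivation.

Ungrammatical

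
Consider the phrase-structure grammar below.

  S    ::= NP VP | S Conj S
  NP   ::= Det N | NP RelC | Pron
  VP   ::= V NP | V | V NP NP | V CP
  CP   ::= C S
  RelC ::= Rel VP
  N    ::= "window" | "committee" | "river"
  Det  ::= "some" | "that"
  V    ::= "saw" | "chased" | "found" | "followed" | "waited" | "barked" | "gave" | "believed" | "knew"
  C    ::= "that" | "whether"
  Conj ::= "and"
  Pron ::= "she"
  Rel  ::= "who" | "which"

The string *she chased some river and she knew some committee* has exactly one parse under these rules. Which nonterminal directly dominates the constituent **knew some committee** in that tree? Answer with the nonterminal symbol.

S

S
  S
    NP
      Pron: she
    VP
      V: chased
      NP
        Det: some
        N: river
  Conj: and
  S
    NP
      Pron: she
    VP
      V: knew
      NP
        Det: some
        N: committee
The span 'knew some committee' is the VP node built by VP → V NP.
Its mother is the S built by S → NP VP.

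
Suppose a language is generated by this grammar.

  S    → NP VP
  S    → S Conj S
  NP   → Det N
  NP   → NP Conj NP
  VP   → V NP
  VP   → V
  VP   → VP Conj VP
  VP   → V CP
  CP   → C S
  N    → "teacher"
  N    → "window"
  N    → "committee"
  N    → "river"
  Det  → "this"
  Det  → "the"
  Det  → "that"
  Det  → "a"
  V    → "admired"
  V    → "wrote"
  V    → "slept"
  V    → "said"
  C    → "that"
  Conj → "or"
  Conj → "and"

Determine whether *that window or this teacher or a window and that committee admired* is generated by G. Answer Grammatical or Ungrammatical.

Grammatical

S
  NP
    NP
      Det: that
      N: window
    Conj: or
    NP
      NP
        Det: this
        N: teacher
      Conj: or
      NP
        NP
          Det: a
          N: window
        Conj: and
        NP
          Det: that
          N: committee
  VP
    V: admired
The bracketing above is licensed at every node by one of the given productions, with S at the root.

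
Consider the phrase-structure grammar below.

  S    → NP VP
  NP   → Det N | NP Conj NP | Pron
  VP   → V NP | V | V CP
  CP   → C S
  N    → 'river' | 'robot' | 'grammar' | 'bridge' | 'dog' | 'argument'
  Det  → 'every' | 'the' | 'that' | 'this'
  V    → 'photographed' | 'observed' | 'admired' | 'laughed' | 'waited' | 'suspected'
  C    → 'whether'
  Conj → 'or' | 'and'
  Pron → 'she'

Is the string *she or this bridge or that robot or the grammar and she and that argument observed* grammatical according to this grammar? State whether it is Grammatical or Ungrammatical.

Grammatical

[S [NP [NP [Pron she]] [Conj or] [NP [NP [Det this] [N bridge]] [Conj or] [NP [NP [Det that] [N robot]] [Conj or] [NP [NP [Det the] [N grammar]] [Conj and] [NP [NP [Pron she]] [Conj and] [NP [Det that] [N argument]]]]]]] [VP [V observed]]]
The bracketing above is licensed at every node by one of the given productions, with S at the root.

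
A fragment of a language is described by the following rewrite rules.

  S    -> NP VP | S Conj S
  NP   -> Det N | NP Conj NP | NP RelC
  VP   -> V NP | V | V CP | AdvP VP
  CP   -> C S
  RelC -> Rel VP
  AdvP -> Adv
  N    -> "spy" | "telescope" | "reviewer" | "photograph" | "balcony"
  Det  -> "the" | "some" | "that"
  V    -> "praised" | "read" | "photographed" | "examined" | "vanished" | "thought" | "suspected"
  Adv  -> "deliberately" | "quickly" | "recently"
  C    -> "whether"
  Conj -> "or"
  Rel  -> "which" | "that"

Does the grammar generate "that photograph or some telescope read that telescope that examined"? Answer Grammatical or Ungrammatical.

Grammatical

S
  NP
    NP
      Det: that
      N: photograph
    Conj: or
    NP
      Det: some
      N: telescope
  VP
    V: read
    NP
      NP
        Det: that
        N: telescope
      RelC
        Rel: that
        VP
          V: examined
Each bracket corresponds to one application of a listed rule, so the string is derivable from S.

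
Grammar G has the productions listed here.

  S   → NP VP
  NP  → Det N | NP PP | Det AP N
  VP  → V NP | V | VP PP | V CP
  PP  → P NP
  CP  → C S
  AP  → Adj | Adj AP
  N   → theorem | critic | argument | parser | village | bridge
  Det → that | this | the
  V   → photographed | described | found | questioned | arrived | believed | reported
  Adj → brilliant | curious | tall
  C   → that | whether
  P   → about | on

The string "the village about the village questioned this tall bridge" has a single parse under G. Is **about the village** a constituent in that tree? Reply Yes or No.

[S [NP [NP [Det the] [N village]] [PP [P about] [NP [Det the] [N village]]]] [VP [V questioned] [NP [Det this] [AP [Adj tall]] [N bridge]]]]
The words 'about the village' are exhaustively dominated by a single PP node (built by PP → P NP), so they form a constituent.

Yes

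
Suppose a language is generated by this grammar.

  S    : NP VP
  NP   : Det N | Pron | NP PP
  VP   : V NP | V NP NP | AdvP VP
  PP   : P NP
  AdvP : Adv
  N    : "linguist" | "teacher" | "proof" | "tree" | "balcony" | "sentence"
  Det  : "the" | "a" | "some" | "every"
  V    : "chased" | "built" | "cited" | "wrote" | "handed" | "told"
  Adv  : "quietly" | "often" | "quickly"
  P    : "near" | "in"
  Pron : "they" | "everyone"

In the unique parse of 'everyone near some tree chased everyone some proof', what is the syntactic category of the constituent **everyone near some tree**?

[S [NP [NP [Pron everyone]] [PP [P near] [NP [Det some] [N tree]]]] [VP [V chased] [NP [Pron everyone]] [NP [Det some] [N proof]]]]
The span 'everyone near some tree' is the NP node built by NP → NP PP.

NP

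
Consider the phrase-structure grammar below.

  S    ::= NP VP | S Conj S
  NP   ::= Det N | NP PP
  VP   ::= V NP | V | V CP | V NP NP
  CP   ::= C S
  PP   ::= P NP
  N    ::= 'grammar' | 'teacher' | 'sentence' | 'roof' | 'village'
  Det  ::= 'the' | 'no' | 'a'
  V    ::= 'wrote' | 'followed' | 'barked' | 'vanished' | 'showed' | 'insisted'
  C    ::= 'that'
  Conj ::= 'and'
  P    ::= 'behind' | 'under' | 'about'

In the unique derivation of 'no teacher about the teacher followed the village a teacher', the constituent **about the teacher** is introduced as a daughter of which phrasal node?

NP

S
  NP
    NP
      Det: no
      N: teacher
    PP
      P: about
      NP
        Det: the
        N: teacher
  VP
    V: followed
    NP
      Det: the
      N: village
    NP
      Det: a
      N: teacher
The span 'about the teacher' is the PP node built by PP → P NP.
Its mother is the NP built by NP → NP PP.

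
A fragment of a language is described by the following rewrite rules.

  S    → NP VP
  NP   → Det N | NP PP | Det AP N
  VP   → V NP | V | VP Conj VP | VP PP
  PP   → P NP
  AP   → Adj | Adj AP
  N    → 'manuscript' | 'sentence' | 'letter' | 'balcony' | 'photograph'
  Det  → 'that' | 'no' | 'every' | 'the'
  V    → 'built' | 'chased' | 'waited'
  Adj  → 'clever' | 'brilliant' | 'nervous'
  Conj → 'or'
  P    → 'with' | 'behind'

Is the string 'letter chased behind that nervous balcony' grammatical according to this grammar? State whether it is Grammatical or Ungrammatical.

Ungrammatical

For S → NP VP, no prefix of the string parses as an NP.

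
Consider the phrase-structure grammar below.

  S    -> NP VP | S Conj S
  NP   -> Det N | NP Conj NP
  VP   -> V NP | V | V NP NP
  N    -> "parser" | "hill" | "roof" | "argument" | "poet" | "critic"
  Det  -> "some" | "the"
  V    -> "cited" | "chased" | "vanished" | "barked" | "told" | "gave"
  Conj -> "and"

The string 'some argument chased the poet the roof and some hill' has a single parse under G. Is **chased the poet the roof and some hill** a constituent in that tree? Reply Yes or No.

Yes

[S [NP [Det some] [N argument]] [VP [V chased] [NP [Det the] [N poet]] [NP [NP [Det the] [N roof]] [Conj and] [NP [Det some] [N hill]]]]]
The words 'chased the poet the roof and some hill' are exhaustively dominated by a single VP node (built by VP → V NP NP), so they form a constituent.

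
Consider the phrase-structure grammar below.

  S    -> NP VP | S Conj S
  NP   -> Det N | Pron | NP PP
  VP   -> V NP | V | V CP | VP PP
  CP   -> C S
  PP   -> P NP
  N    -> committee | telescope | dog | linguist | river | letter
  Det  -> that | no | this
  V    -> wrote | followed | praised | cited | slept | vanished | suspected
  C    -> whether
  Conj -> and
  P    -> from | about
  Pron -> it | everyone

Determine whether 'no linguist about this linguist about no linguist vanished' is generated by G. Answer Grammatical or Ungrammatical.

[S [NP [NP [Det no] [N linguist]] [PP [P about] [NP [NP [Det this] [N linguist]] [PP [P about] [NP [Det no] [N linguist]]]]]] [VP [V vanished]]]
Every word is introduced by a lexical rule and the phrasal rules combine the resulting categories into a single S.

Grammatical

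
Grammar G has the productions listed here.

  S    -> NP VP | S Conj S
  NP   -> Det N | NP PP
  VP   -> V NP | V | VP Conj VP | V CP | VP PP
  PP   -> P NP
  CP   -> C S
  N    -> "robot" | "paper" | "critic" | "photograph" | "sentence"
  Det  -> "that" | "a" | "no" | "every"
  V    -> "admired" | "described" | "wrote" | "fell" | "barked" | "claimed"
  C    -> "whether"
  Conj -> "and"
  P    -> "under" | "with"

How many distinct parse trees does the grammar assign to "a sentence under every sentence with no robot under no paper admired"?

Two of the 5 distinct bracketings:
[S [NP [NP [Det a] [N sentence]] [PP [P under] [NP [NP [Det every] [N sentence]] [PP [P with] [NP [NP [Det no] [N robot]] [PP [P under] [NP [Det no] [N paper]]]]]]]] [VP [V admired]]]
[S [NP [NP [Det a] [N sentence]] [PP [P under] [NP [NP [NP [Det every] [N sentence]] [PP [P with] [NP [Det no] [N robot]]]] [PP [P under] [NP [Det no] [N paper]]]]]] [VP [V admired]]]
The trees differ in how a recursive rule is bracketed over the same span.

5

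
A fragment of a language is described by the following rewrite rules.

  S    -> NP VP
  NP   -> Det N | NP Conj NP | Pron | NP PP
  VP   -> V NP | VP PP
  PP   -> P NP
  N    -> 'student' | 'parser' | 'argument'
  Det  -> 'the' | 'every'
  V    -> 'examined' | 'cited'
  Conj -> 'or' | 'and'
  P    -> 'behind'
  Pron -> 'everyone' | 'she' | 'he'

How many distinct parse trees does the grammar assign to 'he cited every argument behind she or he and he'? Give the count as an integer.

7

Two of the 7 distinct bracketings:
[S [NP [Pron he]] [VP [V cited] [NP [NP [NP [Det every] [N argument]] [PP [P behind] [NP [Pron she]]]] [Conj or] [NP [NP [Pron he]] [Conj and] [NP [Pron he]]]]]]
[S [NP [Pron he]] [VP [V cited] [NP [NP [NP [NP [Det every] [N argument]] [PP [P behind] [NP [Pron she]]]] [Conj or] [NP [Pron he]]] [Conj and] [NP [Pron he]]]]]
The trees differ in how a recursive rule is bracketed over the same span.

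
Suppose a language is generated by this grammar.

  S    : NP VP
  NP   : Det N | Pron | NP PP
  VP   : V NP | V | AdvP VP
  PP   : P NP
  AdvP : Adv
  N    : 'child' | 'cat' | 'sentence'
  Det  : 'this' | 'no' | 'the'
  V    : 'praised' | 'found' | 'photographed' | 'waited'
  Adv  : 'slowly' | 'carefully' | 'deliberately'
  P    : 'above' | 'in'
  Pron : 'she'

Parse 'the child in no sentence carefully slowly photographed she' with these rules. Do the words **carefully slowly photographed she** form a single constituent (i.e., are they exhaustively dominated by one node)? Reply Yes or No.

[S [NP [NP [Det the] [N child]] [PP [P in] [NP [Det no] [N sentence]]]] [VP [AdvP [Adv carefully]] [VP [AdvP [Adv slowly]] [VP [V photographed] [NP [Pron she]]]]]]
The words 'carefully slowly photographed she' are exhaustively dominated by a single VP node (built by VP → AdvP VP), so they form a constituent.

Yes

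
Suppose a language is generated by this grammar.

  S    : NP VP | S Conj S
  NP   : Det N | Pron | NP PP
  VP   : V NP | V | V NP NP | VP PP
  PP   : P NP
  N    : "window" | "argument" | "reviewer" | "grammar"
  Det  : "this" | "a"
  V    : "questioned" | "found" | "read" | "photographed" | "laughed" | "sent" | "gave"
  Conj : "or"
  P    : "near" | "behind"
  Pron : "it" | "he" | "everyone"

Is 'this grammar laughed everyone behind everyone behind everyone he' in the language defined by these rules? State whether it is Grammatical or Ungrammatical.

Grammatical

S
  NP
    Det: this
    N: grammar
  VP
    V: laughed
    NP
      NP
        Pron: everyone
      PP
        P: behind
        NP
          NP
            Pron: everyone
          PP
            P: behind
            NP
              Pron: everyone
    NP
      Pron: he
The bracketing above is licensed at every node by one of the given productions, with S at the root.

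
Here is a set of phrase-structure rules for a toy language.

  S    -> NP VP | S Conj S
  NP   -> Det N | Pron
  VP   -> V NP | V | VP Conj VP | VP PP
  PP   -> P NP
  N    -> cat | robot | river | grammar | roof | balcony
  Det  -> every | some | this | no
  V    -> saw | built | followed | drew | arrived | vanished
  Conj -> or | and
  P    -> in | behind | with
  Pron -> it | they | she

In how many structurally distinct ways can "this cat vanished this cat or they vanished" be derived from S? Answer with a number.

[S [S [NP [Det this] [N cat]] [VP [V vanished] [NP [Det this] [N cat]]]] [Conj or] [S [NP [Pron they]] [VP [V vanished]]]]
No rule offers an alternative attachment or grouping for any span, so this is the only derivation.

1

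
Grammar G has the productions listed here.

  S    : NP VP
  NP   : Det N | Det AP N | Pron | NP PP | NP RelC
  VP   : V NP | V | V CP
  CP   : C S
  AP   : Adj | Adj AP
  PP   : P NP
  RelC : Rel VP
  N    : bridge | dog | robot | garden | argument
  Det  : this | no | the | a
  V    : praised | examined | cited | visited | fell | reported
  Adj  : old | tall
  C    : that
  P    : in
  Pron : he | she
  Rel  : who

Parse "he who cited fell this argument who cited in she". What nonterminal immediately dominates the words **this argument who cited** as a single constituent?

S
  NP
    NP
      Pron: he
    RelC
      Rel: who
      VP
        V: cited
  VP
    V: fell
    NP
      NP
        NP
          Det: this
          N: argument
        RelC
          Rel: who
          VP
            V: cited
      PP
        P: in
        NP
          Pron: she
The span 'this argument who cited' is the NP node built by NP → NP RelC.

NP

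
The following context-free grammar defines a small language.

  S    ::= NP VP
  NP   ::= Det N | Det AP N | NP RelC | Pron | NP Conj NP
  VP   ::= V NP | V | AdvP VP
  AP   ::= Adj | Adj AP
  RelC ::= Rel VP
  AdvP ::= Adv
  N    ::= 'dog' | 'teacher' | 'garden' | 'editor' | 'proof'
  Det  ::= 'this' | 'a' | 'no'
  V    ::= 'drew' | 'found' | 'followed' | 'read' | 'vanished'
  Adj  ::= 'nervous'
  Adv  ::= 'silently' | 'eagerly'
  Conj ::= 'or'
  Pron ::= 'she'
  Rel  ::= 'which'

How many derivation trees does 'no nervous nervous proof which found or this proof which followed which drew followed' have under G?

3

Two of the 3 distinct bracketings:
[S [NP [NP [NP [NP [NP [Det no] [AP [Adj nervous] [AP [Adj nervous]]] [N proof]] [RelC [Rel which] [VP [V found]]]] [Conj or] [NP [Det this] [N proof]]] [RelC [Rel which] [VP [V followed]]]] [RelC [Rel which] [VP [V drew]]]] [VP [V followed]]]
[S [NP [NP [NP [NP [Det no] [AP [Adj nervous] [AP [Adj nervous]]] [N proof]] [RelC [Rel which] [VP [V found]]]] [Conj or] [NP [NP [Det this] [N proof]] [RelC [Rel which] [VP [V followed]]]]] [RelC [Rel which] [VP [V drew]]]] [VP [V followed]]]
The trees differ in how a recursive rule is bracketed over the same span.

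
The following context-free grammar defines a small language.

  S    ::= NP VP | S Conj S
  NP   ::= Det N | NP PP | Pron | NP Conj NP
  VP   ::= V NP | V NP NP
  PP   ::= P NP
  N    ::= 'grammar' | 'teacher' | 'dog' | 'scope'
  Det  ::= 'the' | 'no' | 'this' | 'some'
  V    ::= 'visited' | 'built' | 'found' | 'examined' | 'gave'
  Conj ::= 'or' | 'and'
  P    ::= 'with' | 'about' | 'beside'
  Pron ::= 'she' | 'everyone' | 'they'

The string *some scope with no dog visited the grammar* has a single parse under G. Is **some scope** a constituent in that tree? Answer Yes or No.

[S [NP [NP [Det some] [N scope]] [PP [P with] [NP [Det no] [N dog]]]] [VP [V visited] [NP [Det the] [N grammar]]]]
The words 'some scope' are exhaustively dominated by a single NP node (built by NP → Det N), so they form a constituent.

Yes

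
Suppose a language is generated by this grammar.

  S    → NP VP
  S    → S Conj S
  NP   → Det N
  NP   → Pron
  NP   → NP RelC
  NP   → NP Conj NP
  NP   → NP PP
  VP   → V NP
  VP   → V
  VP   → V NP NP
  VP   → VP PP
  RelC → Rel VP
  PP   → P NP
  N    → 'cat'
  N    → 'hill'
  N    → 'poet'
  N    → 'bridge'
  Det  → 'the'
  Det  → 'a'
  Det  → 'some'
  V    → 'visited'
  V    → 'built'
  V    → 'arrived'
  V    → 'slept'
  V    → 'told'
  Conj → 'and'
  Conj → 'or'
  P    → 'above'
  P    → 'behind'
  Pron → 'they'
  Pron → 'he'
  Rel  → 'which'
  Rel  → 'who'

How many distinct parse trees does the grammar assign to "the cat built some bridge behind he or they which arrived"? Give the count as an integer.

Two of the 7 distinct bracketings:
[S [NP [Det the] [N cat]] [VP [V built] [NP [NP [NP [NP [Det some] [N bridge]] [PP [P behind] [NP [Pron he]]]] [Conj or] [NP [Pron they]]] [RelC [Rel which] [VP [V arrived]]]]]]
[S [NP [Det the] [N cat]] [VP [V built] [NP [NP [NP [Det some] [N bridge]] [PP [P behind] [NP [NP [Pron he]] [Conj or] [NP [Pron they]]]]] [RelC [Rel which] [VP [V arrived]]]]]]
The trees differ in how a recursive rule is bracketed over the same span.

7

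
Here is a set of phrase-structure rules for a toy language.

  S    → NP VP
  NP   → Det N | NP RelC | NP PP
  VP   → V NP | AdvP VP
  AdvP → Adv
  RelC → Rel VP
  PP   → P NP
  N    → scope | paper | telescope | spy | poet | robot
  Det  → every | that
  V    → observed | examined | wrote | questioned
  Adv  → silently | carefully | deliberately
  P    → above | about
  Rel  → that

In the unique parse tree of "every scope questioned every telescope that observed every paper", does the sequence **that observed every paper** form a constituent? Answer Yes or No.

[S [NP [Det every] [N scope]] [VP [V questioned] [NP [NP [Det every] [N telescope]] [RelC [Rel that] [VP [V observed] [NP [Det every] [N paper]]]]]]]
The words 'that observed every paper' are exhaustively dominated by a single RelC node (built by RelC → Rel VP), so they form a constituent.

Yes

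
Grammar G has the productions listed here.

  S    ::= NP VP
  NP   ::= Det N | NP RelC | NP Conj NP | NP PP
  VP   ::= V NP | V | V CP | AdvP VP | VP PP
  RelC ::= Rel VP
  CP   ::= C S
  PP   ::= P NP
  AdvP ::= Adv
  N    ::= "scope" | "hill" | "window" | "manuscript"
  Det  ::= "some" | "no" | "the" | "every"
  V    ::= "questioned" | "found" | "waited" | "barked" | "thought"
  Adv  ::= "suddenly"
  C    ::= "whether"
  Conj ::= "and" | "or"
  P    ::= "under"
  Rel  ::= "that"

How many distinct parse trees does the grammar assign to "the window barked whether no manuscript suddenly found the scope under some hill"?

4

Two of the 4 distinct bracketings:
[S [NP [Det the] [N window]] [VP [V barked] [CP [C whether] [S [NP [Det no] [N manuscript]] [VP [AdvP [Adv suddenly]] [VP [V found] [NP [NP [Det the] [N scope]] [PP [P under] [NP [Det some] [N hill]]]]]]]]]]
[S [NP [Det the] [N window]] [VP [V barked] [CP [C whether] [S [NP [Det no] [N manuscript]] [VP [AdvP [Adv suddenly]] [VP [VP [V found] [NP [Det the] [N scope]]] [PP [P under] [NP [Det some] [N hill]]]]]]]]]
The difference turns on whether NP → NP PP is used at the relevant span, versus an alternative expansion of NP.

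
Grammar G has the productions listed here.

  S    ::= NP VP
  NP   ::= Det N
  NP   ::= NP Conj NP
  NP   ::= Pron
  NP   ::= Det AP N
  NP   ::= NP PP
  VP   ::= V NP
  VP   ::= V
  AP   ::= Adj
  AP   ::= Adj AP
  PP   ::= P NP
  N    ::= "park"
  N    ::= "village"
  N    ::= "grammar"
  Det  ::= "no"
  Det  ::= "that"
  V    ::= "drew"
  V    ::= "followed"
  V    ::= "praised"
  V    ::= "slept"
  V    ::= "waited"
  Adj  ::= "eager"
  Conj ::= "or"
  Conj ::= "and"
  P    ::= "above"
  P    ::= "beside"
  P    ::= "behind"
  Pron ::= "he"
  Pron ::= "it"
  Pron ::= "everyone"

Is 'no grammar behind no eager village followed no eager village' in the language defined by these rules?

S
  NP
    NP
      Det: no
      N: grammar
    PP
      P: behind
      NP
        Det: no
        AP
          Adj: eager
        N: village
  VP
    V: followed
    NP
      Det: no
      AP
        Adj: eager
      N: village
Every word is introduced by a lexical rule and the phrasal rules combine the resulting categories into a single S.

Grammatical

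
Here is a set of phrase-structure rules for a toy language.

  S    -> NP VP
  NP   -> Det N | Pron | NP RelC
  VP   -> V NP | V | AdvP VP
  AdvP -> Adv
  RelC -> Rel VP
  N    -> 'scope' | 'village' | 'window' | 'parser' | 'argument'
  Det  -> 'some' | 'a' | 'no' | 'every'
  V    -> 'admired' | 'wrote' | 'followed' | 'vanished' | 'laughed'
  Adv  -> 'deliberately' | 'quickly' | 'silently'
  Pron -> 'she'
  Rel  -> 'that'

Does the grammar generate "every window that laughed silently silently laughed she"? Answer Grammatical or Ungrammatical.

[S [NP [NP [Det every] [N window]] [RelC [Rel that] [VP [V laughed]]]] [VP [AdvP [Adv silently]] [VP [AdvP [Adv silently]] [VP [V laughed] [NP [Pron she]]]]]]
Every word is introduced by a lexical rule and the phrasal rules combine the resulting categories into a single S.

Grammatical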